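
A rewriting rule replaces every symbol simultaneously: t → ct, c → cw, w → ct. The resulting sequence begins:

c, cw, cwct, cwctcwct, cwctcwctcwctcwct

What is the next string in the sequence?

Rewriting the 16 symbols of cwctcwctcwctcwct one by one yields cw ct cw ct cw ct cw ct cw ct cw ct cw ct cw ct; concatenated:

cwctcwctcwctcwctcwctcwctcwctcwct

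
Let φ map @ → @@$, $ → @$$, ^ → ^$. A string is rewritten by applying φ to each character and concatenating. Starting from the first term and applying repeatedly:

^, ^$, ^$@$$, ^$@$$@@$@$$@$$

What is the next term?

Rewriting the 14 symbols of ^$@$$@@$@$$@$$ one by one yields ^$ @$$ @@$ @$$ @$$ @@$ @@$ @$$ @@$ @$$ @$$ @@$ @$$ @$$; concatenated:

^$@$$@@$@$$@$$@@$@@$@$$@@$@$$@$$@@$@$$@$$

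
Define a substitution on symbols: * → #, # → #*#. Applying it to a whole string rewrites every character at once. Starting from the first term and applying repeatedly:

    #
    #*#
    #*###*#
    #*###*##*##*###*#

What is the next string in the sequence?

#*###*##*##*###*##*###*##*###*##*##*###*#

φ(#*###*##*##*###*#) expands symbol-by-symbol to #*# # #*# #*# #*# # #*# #*# # #*# #*# # #*# #*# #*# # #*#; joining the 17 pieces gives the next term.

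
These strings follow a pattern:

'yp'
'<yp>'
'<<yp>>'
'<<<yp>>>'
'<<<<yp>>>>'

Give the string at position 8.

<<<<<<<yp>>>>>>>

Each term wraps the previous one in < on the left and > on the right.
From <<<<yp>>>>, 3 further steps: <<<<yp>>>> → <<<<<yp>>>>> → <<<<<<yp>>>>>> → (answer).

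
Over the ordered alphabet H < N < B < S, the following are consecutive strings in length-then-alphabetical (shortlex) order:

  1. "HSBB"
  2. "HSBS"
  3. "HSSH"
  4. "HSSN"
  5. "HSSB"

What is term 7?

NHHH

Continuing the enumeration 2 steps past HSSB: HSSB → HSSS → (answer).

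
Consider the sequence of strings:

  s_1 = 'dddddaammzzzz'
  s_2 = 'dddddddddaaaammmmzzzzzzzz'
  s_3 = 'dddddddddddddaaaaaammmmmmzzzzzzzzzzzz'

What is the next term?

The n-th term is 4n+1 d's then 2n a's then 2n m's then 4n z's (n = 1, 2, …).
At n = 4 the blocks have lengths 17, 8, 8, 16.

dddddddddddddddddaaaaaaaammmmmmmmzzzzzzzzzzzzzzzz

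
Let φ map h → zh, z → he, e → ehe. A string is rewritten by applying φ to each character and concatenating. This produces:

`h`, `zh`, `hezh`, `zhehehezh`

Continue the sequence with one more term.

hezhehezhehezhehehezh

Rewriting each symbol of zhehehezh: z→he, h→zh, e→ehe, h→zh, e→ehe, h→zh, e→ehe, z→he, h→zh, which concatenates to he zh ehe zh ehe zh ehe he zh.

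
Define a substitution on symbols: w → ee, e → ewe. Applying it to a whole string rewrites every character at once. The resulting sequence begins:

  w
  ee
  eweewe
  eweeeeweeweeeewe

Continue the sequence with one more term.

Rewriting the 16 symbols of eweeeeweeweeeewe one by one yields ewe ee ewe ewe ewe ewe ee ewe ewe ee ewe ewe ewe ewe ee ewe; concatenated:

eweeeeweeweeweeweeeeweeweeeeweeweeweeweeeewe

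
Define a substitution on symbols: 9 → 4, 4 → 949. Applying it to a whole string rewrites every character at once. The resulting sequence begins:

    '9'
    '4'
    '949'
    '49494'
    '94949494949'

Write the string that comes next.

Expanding 94949494949: 9→4, 4→949, 9→4, 4→949, 9→4, 4→949, 9→4, 4→949, 9→4, 4→949, 9→4. Concatenated: 4 949 4 949 4 949 4 949 4 949 4.

494949494949494949494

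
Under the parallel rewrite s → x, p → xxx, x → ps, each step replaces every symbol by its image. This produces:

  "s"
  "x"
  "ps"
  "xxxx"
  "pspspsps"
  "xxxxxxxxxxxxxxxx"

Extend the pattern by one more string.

Applying the rule to each of the 16 symbols of xxxxxxxxxxxxxxxx gives the pieces ps ps ps ps ps ps ps ps ps ps ps ps ps ps ps ps, which concatenate to the answer.

pspspspspspspspspspspspspspspsps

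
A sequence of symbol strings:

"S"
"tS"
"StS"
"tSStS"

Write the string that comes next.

Each term (from the third on) is the two preceding terms concatenated in order: term 3 = S·tS = StS.
Continuing: StS · tSStS gives term 5.

StStSStS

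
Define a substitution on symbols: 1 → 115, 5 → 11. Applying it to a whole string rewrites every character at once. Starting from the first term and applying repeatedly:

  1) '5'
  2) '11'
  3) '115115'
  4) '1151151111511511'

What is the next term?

11511511115115111151151151151111511511115115

Replace each of the 16 characters of 1151151111511511 in place — 115 115 11 115 115 11 115 115 115 115 11 115 115 11 115 115 — and concatenate.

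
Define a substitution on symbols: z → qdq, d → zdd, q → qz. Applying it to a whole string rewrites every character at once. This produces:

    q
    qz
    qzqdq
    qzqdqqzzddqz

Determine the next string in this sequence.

Rewriting each symbol of qzqdqqzzddqz: q→qz, z→qdq, q→qz, d→zdd, q→qz, q→qz, z→qdq, z→qdq, d→zdd, d→zdd, q→qz, z→qdq, which concatenates to qz qdq qz zdd qz qz qdq qdq zdd zdd qz qdq.

qzqdqqzzddqzqzqdqqdqzddzddqzqdq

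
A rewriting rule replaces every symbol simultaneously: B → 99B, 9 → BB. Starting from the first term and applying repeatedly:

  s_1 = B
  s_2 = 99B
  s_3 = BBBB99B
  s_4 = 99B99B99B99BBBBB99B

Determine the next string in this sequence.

Replace each of the 19 characters of 99B99B99B99BBBBB99B in place — BB BB 99B BB BB 99B BB BB 99B BB BB 99B 99B 99B 99B 99B BB BB 99B — and concatenate.

BBBB99BBBBB99BBBBB99BBBBB99B99B99B99B99BBBBB99B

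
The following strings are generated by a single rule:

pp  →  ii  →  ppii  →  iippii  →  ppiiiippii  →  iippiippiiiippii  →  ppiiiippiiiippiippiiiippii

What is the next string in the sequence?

iippiippiiiippiippiiiippiiiippiippiiiippii

Each term (from the third on) is the two preceding terms concatenated in order: term 3 = pp·ii = ppii.
The next term joins iippiippiiiippii and ppiiiippiiiippiippiiiippii.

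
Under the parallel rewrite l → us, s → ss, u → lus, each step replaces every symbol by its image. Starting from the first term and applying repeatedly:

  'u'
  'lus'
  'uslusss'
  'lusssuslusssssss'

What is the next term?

uslussssssslusssuslusssssssssssssss

φ(lusssuslusssssss) expands symbol-by-symbol to us lus ss ss ss lus ss us lus ss ss ss ss ss ss ss; joining the 16 pieces gives the next term.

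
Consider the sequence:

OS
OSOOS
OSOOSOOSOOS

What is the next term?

Each string is two copies of the previous one joined by 'O'.
Doubling OSOOSOOSOOS with 'O' between the halves:

OSOOSOOSOOSOOSOOSOOSOOS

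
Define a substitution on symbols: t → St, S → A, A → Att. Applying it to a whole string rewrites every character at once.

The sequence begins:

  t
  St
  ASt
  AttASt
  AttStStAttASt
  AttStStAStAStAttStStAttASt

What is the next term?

Replace each of the 26 characters of AttStStAStAStAttStStAttASt in place — Att St St A St A St Att A St Att A St Att St St A St A St Att St St Att A St — and concatenate.

AttStStAStAStAttAStAttAStAttStStAStAStAttStStAttASt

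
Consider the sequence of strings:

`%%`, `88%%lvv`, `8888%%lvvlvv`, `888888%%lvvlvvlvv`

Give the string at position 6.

Each term wraps the previous one in 88 on the left and lvv on the right.
From 888888%%lvvlvvlvv, 2 further steps: 888888%%lvvlvvlvv → 88888888%%lvvlvvlvvlvv → (answer).

8888888888%%lvvlvvlvvlvvlvv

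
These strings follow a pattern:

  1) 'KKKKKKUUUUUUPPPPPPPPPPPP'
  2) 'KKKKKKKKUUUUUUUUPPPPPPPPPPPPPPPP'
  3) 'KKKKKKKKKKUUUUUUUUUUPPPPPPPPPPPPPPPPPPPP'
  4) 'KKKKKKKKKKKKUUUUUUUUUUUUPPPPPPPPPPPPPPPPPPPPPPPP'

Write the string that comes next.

KKKKKKKKKKKKKKUUUUUUUUUUUUUUPPPPPPPPPPPPPPPPPPPPPPPPPPPP

Term n consists of 2n K's, followed by 2n U's, followed by 4n P's, where the shown terms are n = 3, 4, 5, 6.
For the next term, n = 7, so the run lengths are 14, 14, 28.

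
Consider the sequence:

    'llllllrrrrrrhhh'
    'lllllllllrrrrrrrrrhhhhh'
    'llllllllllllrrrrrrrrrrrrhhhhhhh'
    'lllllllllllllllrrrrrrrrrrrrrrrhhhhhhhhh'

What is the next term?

llllllllllllllllllrrrrrrrrrrrrrrrrrrhhhhhhhhhhh

Term n consists of 3n l's, followed by 3n r's, followed by 2n-1 h's, where the shown terms are n = 2, 3, 4, 5.
Setting n = 6 gives 18, 18, 11 characters in each block.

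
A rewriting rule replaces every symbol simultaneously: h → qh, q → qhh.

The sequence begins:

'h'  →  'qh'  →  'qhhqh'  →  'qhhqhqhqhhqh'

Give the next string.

Apply φ to qhhqhqhqhhqh symbol by symbol: q→qhh, h→qh, h→qh, q→qhh, h→qh, q→qhh, h→qh, q→qhh, h→qh, h→qh, q→qhh, h→qh; joined: qhh qh qh qhh qh qhh qh qhh qh qh qhh qh.

qhhqhqhqhhqhqhhqhqhhqhqhqhhqh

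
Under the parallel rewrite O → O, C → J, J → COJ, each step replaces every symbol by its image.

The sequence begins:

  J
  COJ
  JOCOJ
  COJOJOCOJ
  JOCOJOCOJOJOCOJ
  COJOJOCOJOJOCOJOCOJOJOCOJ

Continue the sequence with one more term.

Replace each of the 25 characters of COJOJOCOJOJOCOJOCOJOJOCOJ in place — J O COJ O COJ O J O COJ O COJ O J O COJ O J O COJ O COJ O J O COJ — and concatenate.

JOCOJOCOJOJOCOJOCOJOJOCOJOJOCOJOCOJOJOCOJ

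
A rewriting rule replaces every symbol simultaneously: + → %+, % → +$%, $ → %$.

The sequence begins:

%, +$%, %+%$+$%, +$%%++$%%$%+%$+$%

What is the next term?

%+%$+$%+$%%+%+%$+$%+$%%$+$%%++$%%$%+%$+$%

Replace each of the 17 characters of +$%%++$%%$%+%$+$% in place — %+ %$ +$% +$% %+ %+ %$ +$% +$% %$ +$% %+ +$% %$ %+ %$ +$% — and concatenate.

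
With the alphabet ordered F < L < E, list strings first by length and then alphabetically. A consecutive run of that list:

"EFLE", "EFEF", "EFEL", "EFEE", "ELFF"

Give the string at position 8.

Continuing the enumeration 3 steps past ELFF: ELFF → ELFL → ELFE → (answer).

ELLF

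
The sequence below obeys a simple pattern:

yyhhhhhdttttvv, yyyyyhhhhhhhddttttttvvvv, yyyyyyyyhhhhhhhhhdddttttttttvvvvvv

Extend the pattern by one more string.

Each string has the form y^{3n-1} h^{2n+3} d^{n} t^{2n+2} v^{2n} (n = 1, 2, …).
Setting n = 4 gives 11, 11, 4, 10, 8 characters in each block.

yyyyyyyyyyyhhhhhhhhhhhddddttttttttttvvvvvvvv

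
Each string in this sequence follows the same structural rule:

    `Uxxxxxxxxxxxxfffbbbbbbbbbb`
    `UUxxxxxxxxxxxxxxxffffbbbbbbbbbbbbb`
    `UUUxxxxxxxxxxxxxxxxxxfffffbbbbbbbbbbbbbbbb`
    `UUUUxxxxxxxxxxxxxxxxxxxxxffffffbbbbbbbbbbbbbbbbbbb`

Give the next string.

UUUUUxxxxxxxxxxxxxxxxxxxxxxxxfffffffbbbbbbbbbbbbbbbbbbbbbb

Each string has the form U^{n-2} x^{3n+3} f^{n} b^{3n+1}, where the shown terms are n = 3, 4, 5, 6.
For the next term, n = 7, so the run lengths are 5, 24, 7, 22.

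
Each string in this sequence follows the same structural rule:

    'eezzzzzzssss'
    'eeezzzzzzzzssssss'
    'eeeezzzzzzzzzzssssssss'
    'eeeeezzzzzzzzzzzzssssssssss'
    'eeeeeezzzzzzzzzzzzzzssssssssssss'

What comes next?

eeeeeeezzzzzzzzzzzzzzzzssssssssssssss

Term n consists of n e's, followed by 2n+2 z's, followed by 2n s's, where the shown terms are n = 2, 3, 4, 5, 6.
For the next term, n = 7, so the run lengths are 7, 16, 14.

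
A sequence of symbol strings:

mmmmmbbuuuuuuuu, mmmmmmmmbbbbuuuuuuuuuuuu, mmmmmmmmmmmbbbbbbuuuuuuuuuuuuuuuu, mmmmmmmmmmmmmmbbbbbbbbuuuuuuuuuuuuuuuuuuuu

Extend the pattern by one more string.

mmmmmmmmmmmmmmmmmbbbbbbbbbbuuuuuuuuuuuuuuuuuuuuuuuu

Each string has the form m^{3n-1} b^{2n-2} u^{4n}, where the shown terms are n = 2, 3, 4, 5.
At n = 6 the blocks have lengths 17, 10, 24.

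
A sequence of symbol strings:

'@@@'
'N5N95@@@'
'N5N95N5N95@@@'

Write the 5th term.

N5N95N5N95N5N95N5N95@@@

The strings grow by a fixed prefix N5N95 each time.
From N5N95N5N95@@@, 2 further steps: N5N95N5N95@@@ → N5N95N5N95N5N95@@@ → (answer).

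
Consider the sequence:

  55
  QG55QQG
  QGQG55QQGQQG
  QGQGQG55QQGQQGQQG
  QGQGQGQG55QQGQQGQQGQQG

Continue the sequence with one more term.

Every step adds QG to the front and QQG to the end of the previous string.
One more step from QGQGQGQG55QQGQQGQQGQQG gives the answer.

QGQGQGQGQG55QQGQQGQQGQQGQQG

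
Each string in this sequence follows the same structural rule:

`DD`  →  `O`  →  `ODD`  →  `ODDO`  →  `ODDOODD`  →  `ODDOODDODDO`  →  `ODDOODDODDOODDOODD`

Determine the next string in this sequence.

ODDOODDODDOODDOODDODDOODDODDO

This is a Fibonacci-style word recurrence s(k) = s(k−1)·s(k−2): e.g. O·DD = ODD.
Continuing: ODDOODDODDOODDOODD · ODDOODDODDO gives term 8.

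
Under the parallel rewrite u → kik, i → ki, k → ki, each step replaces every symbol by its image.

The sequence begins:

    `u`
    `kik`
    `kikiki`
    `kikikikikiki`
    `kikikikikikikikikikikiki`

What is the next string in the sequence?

φ(kikikikikikikikikikikiki) expands symbol-by-symbol to ki ki ki ki ki ki ki ki ki ki ki ki ki ki ki ki ki ki ki ki ki ki ki ki; joining the 24 pieces gives the next term.

kikikikikikikikikikikikikikikikikikikikikikikiki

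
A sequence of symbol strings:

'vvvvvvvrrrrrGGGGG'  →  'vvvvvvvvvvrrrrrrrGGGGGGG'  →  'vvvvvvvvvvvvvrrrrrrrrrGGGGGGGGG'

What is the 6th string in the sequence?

Each string has the form v^{3n+1} r^{2n+1} G^{2n+1}, where the shown terms are n = 2, 3, 4.
For term 6, n = 7, so the run lengths are 22, 15, 15.

vvvvvvvvvvvvvvvvvvvvvvrrrrrrrrrrrrrrrGGGGGGGGGGGGGGG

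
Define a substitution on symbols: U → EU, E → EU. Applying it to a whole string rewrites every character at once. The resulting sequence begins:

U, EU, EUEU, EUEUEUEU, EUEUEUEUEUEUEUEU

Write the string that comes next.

Applying the rule to each of the 16 symbols of EUEUEUEUEUEUEUEU gives the pieces EU EU EU EU EU EU EU EU EU EU EU EU EU EU EU EU, which concatenate to the answer.

EUEUEUEUEUEUEUEUEUEUEUEUEUEUEUEU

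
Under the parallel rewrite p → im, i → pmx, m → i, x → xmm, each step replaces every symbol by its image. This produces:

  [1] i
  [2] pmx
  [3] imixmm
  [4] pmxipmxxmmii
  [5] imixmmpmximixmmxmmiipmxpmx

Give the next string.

Replace each of the 26 characters of imixmmpmximixmmxmmiipmxpmx in place — pmx i pmx xmm i i im i xmm pmx i pmx xmm i i xmm i i pmx pmx im i xmm im i xmm — and concatenate.

pmxipmxxmmiiimixmmpmxipmxxmmiixmmiipmxpmximixmmimixmm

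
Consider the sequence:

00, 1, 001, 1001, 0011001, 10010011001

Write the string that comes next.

001100110010011001

This is a Fibonacci-style word recurrence s(k) = s(k−2)·s(k−1): e.g. 00·1 = 001.
So term 7 is 0011001·10010011001.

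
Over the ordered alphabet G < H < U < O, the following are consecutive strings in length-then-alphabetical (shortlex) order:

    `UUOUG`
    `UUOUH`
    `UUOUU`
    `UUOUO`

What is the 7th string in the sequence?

UUOOU

Advancing 3 positions from UUOUO through UUOUO → UUOOG → UUOOH reaches term 7.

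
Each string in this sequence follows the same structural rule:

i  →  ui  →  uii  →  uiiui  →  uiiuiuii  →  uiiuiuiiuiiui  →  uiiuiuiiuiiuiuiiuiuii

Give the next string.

Each term (from the third on) is the previous term followed by the one before it: term 3 = ui·i = uii.
Continuing: uiiuiuiiuiiuiuiiuiuii · uiiuiuiiuiiui gives term 8.

uiiuiuiiuiiuiuiiuiuiiuiiuiuiiuiiui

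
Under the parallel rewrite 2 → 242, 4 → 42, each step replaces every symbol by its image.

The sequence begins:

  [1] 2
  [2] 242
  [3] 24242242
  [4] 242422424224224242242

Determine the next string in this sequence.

Rewriting the 21 symbols of 242422424224224242242 one by one yields 242 42 242 42 242 242 42 242 42 242 242 42 242 242 42 242 42 242 242 42 242; concatenated:

2424224242242242422424224224242242242422424224224242242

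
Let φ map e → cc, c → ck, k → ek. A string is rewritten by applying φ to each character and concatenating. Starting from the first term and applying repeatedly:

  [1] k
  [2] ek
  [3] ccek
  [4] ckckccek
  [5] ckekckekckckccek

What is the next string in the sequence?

Replace each of the 16 characters of ckekckekckckccek in place — ck ek cc ek ck ek cc ek ck ek ck ek ck ck cc ek — and concatenate.

ckekccekckekccekckekckekckckccek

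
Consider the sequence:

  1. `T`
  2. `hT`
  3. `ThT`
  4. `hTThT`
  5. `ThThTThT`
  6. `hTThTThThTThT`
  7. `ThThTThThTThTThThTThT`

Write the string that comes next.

hTThTThThTThTThThTThThTThTThThTThT

Each term (from the third on) is the two preceding terms concatenated in order: term 3 = T·hT = ThT.
So term 8 is hTThTThThTThT·ThThTThThTThTThThTThT.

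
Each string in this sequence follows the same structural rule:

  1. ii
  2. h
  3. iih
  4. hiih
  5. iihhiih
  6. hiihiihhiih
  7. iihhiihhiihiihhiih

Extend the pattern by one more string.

hiihiihhiihiihhiihhiihiihhiih

From term 3 onward, concatenate the second-to-last term with the last: ii·h = iih, h·iih = hiih, …
So term 8 is hiihiihhiih·iihhiihhiihiihhiih.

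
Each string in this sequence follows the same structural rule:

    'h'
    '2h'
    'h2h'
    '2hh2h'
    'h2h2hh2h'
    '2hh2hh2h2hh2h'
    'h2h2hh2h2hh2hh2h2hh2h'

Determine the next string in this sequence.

This is a Fibonacci-style word recurrence s(k) = s(k−2)·s(k−1): e.g. h·2h = h2h.
The next term joins 2hh2hh2h2hh2h and h2h2hh2h2hh2hh2h2hh2h.

2hh2hh2h2hh2hh2h2hh2h2hh2hh2h2hh2h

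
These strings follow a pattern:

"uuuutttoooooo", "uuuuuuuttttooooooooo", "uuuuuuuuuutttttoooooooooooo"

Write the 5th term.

Each string has the form u^{3n-2} t^{n+1} o^{3n}, where the shown terms are n = 2, 3, 4.
At n = 6 the blocks have lengths 16, 7, 18.

uuuuuuuuuuuuuuuutttttttoooooooooooooooooo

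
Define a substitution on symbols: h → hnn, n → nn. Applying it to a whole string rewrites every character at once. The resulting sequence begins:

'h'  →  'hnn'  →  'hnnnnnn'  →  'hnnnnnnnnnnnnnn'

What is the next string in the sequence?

Replace each of the 15 characters of hnnnnnnnnnnnnnn in place — hnn nn nn nn nn nn nn nn nn nn nn nn nn nn nn — and concatenate.

hnnnnnnnnnnnnnnnnnnnnnnnnnnnnnn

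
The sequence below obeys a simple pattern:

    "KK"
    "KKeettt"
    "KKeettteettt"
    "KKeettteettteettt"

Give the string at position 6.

The strings grow by a fixed suffix eettt each time.
From KKeettteettteettt, 2 further steps: KKeettteettteettt → KKeettteettteettteettt → (answer).

KKeettteettteettteettteettt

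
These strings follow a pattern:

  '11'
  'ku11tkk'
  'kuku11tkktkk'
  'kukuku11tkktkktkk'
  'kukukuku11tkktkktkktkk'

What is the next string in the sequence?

kukukukuku11tkktkktkktkktkk

Every step adds ku to the front and tkk to the end of the previous string.
So the next term is ku·kukukuku11tkktkktkktkk·tkk.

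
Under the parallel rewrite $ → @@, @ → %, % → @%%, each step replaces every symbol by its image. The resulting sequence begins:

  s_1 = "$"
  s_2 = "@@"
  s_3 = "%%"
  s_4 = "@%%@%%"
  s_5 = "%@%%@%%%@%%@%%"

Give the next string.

Replace each of the 14 characters of %@%%@%%%@%%@%% in place — @%% % @%% @%% % @%% @%% @%% % @%% @%% % @%% @%% — and concatenate.

@%%%@%%@%%%@%%@%%@%%%@%%@%%%@%%@%%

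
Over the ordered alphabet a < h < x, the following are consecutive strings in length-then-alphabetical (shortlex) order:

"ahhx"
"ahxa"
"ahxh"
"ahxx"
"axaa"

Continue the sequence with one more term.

axah

Find the rightmost character of axaa below x, bump it to the next letter, and reset everything to its right to a.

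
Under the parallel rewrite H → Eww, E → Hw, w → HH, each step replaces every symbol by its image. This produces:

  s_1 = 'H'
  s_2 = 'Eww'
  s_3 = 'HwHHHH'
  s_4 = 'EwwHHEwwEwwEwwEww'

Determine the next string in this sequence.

φ(EwwHHEwwEwwEwwEww) expands symbol-by-symbol to Hw HH HH Eww Eww Hw HH HH Hw HH HH Hw HH HH Hw HH HH; joining the 17 pieces gives the next term.

HwHHHHEwwEwwHwHHHHHwHHHHHwHHHHHwHHHH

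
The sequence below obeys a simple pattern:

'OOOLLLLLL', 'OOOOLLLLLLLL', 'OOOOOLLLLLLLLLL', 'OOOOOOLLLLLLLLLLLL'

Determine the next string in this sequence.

Reading off run lengths: O runs 3, 4, 5, 6; L runs 6, 8, 10, 12 — each is linear in n, where the shown terms are n = 3, 4, 5, 6.
For the next term, n = 7, so the run lengths are 7, 14.

OOOOOOOLLLLLLLLLLLLLL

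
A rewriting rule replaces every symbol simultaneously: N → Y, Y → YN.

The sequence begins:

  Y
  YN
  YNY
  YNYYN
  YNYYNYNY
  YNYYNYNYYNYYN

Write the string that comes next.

Applying the rule to each of the 13 symbols of YNYYNYNYYNYYN gives the pieces YN Y YN YN Y YN Y YN YN Y YN YN Y, which concatenate to the answer.

YNYYNYNYYNYYNYNYYNYNY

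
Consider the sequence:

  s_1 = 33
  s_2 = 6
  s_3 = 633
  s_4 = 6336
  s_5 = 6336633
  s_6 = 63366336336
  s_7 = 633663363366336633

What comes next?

This is a Fibonacci-style word recurrence s(k) = s(k−1)·s(k−2): e.g. 6·33 = 633.
So term 8 is 633663363366336633·63366336336.

63366336336633663363366336336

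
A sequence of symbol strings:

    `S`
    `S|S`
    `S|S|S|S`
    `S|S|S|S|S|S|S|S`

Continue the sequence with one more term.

s(k+1) = s(k)·|·s(k) — each term doubles the last with '|' between the halves.
So the next term is two copies of S|S|S|S|S|S|S|S with '|' between the halves.

S|S|S|S|S|S|S|S|S|S|S|S|S|S|S|S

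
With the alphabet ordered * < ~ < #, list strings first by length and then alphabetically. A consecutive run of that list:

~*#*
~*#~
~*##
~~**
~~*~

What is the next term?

The successor of ~~*~ increments the rightmost position that isn't already # and resets every position after it to *.

~~*#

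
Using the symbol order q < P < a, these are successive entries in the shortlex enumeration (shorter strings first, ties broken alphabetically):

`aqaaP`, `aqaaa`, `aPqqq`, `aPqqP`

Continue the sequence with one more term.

aPqqa

Treat aPqqP as a base-3 numeral over the given alphabet and add one, carrying through any trailing a's.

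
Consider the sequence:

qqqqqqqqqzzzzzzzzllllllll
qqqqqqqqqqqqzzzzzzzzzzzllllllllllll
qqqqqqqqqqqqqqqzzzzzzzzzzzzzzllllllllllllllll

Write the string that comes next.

Reading off run lengths: q runs 9, 12, 15; z runs 8, 11, 14; l runs 8, 12, 16 — each is linear in n, where the shown terms are n = 2, 3, 4.
Setting n = 5 gives 18, 17, 20 characters in each block.

qqqqqqqqqqqqqqqqqqzzzzzzzzzzzzzzzzzllllllllllllllllllll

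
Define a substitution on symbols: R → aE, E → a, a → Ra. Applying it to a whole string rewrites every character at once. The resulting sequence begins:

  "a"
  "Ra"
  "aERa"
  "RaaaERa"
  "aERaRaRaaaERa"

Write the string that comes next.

Replace each of the 13 characters of aERaRaRaaaERa in place — Ra a aE Ra aE Ra aE Ra Ra Ra a aE Ra — and concatenate.

RaaaERaaERaaERaRaRaaaERa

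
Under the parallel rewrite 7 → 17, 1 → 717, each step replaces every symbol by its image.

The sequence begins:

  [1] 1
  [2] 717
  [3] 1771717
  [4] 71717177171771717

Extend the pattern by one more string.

17717177171771717177171771717177171771717

φ(71717177171771717) expands symbol-by-symbol to 17 717 17 717 17 717 17 17 717 17 717 17 17 717 17 717 17; joining the 17 pieces gives the next term.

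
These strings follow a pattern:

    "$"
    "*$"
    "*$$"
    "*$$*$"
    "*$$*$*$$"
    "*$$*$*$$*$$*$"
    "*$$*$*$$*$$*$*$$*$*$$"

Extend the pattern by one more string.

This is a Fibonacci-style word recurrence s(k) = s(k−1)·s(k−2): e.g. *$·$ = *$$.
Continuing: *$$*$*$$*$$*$*$$*$*$$ · *$$*$*$$*$$*$ gives term 8.

*$$*$*$$*$$*$*$$*$*$$*$$*$*$$*$$*$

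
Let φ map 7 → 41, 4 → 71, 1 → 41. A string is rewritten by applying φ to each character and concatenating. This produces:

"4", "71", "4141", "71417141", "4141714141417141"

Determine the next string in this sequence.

φ(4141714141417141) expands symbol-by-symbol to 71 41 71 41 41 41 71 41 71 41 71 41 41 41 71 41; joining the 16 pieces gives the next term.

71417141414171417141714141417141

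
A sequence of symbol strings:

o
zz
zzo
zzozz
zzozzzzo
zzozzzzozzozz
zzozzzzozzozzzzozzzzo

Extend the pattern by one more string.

zzozzzzozzozzzzozzzzozzozzzzozzozz

This is a Fibonacci-style word recurrence s(k) = s(k−1)·s(k−2): e.g. zz·o = zzo.
So term 8 is zzozzzzozzozzzzozzzzo·zzozzzzozzozz.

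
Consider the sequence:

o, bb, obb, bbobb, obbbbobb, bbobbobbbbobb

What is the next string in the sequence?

obbbbobbbbobbobbbbobb

From term 3 onward, concatenate the second-to-last term with the last: o·bb = obb, bb·obb = bbobb, …
Continuing: obbbbobb · bbobbobbbbobb gives term 7.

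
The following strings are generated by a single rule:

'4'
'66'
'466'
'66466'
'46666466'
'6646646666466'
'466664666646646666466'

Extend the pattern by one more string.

6646646666466466664666646646666466

Each term (from the third on) is the two preceding terms concatenated in order: term 3 = 4·66 = 466.
Continuing: 6646646666466 · 466664666646646666466 gives term 8.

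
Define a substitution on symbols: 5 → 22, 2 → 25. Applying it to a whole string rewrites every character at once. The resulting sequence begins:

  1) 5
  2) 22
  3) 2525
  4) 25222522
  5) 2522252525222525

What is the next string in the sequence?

Replace each of the 16 characters of 2522252525222525 in place — 25 22 25 25 25 22 25 22 25 22 25 25 25 22 25 22 — and concatenate.

25222525252225222522252525222522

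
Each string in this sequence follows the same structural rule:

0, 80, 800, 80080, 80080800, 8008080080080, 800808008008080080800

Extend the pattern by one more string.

Each term (from the third on) is the previous term followed by the one before it: term 3 = 80·0 = 800.
Continuing: 800808008008080080800 · 8008080080080 gives term 8.

8008080080080800808008008080080080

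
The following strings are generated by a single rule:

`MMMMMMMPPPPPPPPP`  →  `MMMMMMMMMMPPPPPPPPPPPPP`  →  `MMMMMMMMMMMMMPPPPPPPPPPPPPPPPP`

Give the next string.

MMMMMMMMMMMMMMMMPPPPPPPPPPPPPPPPPPPPP

Term n consists of 3n+1 M's, followed by 4n+1 P's, where the shown terms are n = 2, 3, 4.
For the next term, n = 5, so the run lengths are 16, 21.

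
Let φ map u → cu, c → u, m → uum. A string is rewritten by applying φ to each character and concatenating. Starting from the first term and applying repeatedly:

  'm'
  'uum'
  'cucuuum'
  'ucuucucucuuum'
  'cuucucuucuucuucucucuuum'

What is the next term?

Rewriting the 23 symbols of cuucucuucuucuucucucuuum one by one yields u cu cu u cu u cu cu u cu cu u cu cu u cu u cu u cu cu cu uum; concatenated:

ucucuucuucucuucucuucucuucuucuucucucuuum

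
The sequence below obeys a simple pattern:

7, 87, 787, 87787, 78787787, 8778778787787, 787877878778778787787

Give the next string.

8778778787787787877878778778787787

Each term (from the third on) is the two preceding terms concatenated in order: term 3 = 7·87 = 787.
So term 8 is 8778778787787·787877878778778787787.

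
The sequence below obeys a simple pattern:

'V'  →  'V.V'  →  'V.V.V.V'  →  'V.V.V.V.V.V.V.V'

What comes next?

Each string is two copies of the previous one joined by '.'.
Doubling V.V.V.V.V.V.V.V with '.' between the halves:

V.V.V.V.V.V.V.V.V.V.V.V.V.V.V.V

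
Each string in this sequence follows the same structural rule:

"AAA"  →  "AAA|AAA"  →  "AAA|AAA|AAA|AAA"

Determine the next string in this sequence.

AAA|AAA|AAA|AAA|AAA|AAA|AAA|AAA

s(k+1) = s(k)·|·s(k) — each term doubles the last with '|' between the halves.
So the next term is two copies of AAA|AAA|AAA|AAA with '|' between the halves.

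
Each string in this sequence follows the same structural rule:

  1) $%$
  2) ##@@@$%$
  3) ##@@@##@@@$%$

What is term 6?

##@@@##@@@##@@@##@@@##@@@$%$

Every step adds ##@@@ at the front: s(k+1) = ##@@@·s(k).
From ##@@@##@@@$%$, 3 further steps: ##@@@##@@@$%$ → ##@@@##@@@##@@@$%$ → ##@@@##@@@##@@@##@@@$%$ → (answer).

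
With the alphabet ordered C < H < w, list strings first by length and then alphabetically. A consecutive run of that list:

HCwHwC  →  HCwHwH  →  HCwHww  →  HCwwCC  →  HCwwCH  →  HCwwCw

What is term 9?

HCwwHw

Stepping forward 3 times from HCwwCw: HCwwCw → HCwwHC → HCwwHH, then the target.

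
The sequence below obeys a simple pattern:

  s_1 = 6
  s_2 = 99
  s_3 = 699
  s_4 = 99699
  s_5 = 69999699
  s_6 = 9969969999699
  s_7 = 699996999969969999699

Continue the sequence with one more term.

Each term (from the third on) is the two preceding terms concatenated in order: term 3 = 6·99 = 699.
So term 8 is 9969969999699·699996999969969999699.

9969969999699699996999969969999699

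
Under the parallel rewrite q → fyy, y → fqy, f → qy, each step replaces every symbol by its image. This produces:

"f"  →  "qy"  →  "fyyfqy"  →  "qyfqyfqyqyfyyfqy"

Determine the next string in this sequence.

fyyfqyqyfyyfqyqyfyyfqyfyyfqyqyfqyfqyqyfyyfqy

φ(qyfqyfqyqyfyyfqy) expands symbol-by-symbol to fyy fqy qy fyy fqy qy fyy fqy fyy fqy qy fqy fqy qy fyy fqy; joining the 16 pieces gives the next term.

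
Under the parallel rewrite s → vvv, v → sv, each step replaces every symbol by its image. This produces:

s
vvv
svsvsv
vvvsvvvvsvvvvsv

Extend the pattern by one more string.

Applying the rule to each of the 15 symbols of vvvsvvvvsvvvvsv gives the pieces sv sv sv vvv sv sv sv sv vvv sv sv sv sv vvv sv, which concatenate to the answer.

svsvsvvvvsvsvsvsvvvvsvsvsvsvvvvsv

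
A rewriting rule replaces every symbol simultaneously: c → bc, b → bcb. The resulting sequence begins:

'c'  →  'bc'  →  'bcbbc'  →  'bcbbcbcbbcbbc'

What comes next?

Applying the rule to each of the 13 symbols of bcbbcbcbbcbbc gives the pieces bcb bc bcb bcb bc bcb bc bcb bcb bc bcb bcb bc, which concatenate to the answer.

bcbbcbcbbcbbcbcbbcbcbbcbbcbcbbcbbc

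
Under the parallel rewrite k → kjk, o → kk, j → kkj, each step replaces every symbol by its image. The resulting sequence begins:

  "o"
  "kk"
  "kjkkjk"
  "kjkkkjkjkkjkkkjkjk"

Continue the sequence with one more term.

Replace each of the 18 characters of kjkkkjkjkkjkkkjkjk in place — kjk kkj kjk kjk kjk kkj kjk kkj kjk kjk kkj kjk kjk kjk kkj kjk kkj kjk — and concatenate.

kjkkkjkjkkjkkjkkkjkjkkkjkjkkjkkkjkjkkjkkjkkkjkjkkkjkjk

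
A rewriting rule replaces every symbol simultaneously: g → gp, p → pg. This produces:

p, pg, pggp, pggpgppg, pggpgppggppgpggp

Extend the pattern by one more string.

pggpgppggppgpggpgppgpggppggpgppg

φ(pggpgppggppgpggp) expands symbol-by-symbol to pg gp gp pg gp pg pg gp gp pg pg gp pg gp gp pg; joining the 16 pieces gives the next term.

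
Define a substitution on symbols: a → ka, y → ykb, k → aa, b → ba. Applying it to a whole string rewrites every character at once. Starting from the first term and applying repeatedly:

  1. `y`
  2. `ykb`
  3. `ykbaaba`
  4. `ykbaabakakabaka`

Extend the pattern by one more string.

Rewriting the 15 symbols of ykbaabakakabaka one by one yields ykb aa ba ka ka ba ka aa ka aa ka ba ka aa ka; concatenated:

ykbaabakakabakaaakaaakabakaaaka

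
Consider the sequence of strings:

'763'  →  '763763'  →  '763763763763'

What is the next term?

s(k+1) = s(k)·s(k) — each term doubles the last.
Doubling 763763763763:

763763763763763763763763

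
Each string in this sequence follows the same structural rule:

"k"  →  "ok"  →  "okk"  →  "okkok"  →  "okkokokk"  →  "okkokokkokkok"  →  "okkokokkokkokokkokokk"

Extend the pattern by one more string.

From term 3 onward, concatenate the last term with the second-to-last: ok·k = okk, okk·ok = okkok, …
Continuing: okkokokkokkokokkokokk · okkokokkokkok gives term 8.

okkokokkokkokokkokokkokkokokkokkok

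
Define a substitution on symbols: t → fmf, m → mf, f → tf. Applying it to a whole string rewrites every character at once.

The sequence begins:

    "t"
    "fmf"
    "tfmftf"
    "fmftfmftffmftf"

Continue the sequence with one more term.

tfmftffmftfmftffmftftfmftffmftf

Replace each of the 14 characters of fmftfmftffmftf in place — tf mf tf fmf tf mf tf fmf tf tf mf tf fmf tf — and concatenate.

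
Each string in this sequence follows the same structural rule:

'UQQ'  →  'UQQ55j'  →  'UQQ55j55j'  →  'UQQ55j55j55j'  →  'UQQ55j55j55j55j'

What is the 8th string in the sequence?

UQQ55j55j55j55j55j55j55j

The strings grow by a fixed suffix 55j each time.
From UQQ55j55j55j55j, 3 further steps: UQQ55j55j55j55j → UQQ55j55j55j55j55j → UQQ55j55j55j55j55j55j → (answer).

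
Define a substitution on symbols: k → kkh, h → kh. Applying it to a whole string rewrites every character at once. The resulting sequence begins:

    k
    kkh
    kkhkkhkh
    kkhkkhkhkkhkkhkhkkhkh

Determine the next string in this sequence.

Rewriting the 21 symbols of kkhkkhkhkkhkkhkhkkhkh one by one yields kkh kkh kh kkh kkh kh kkh kh kkh kkh kh kkh kkh kh kkh kh kkh kkh kh kkh kh; concatenated:

kkhkkhkhkkhkkhkhkkhkhkkhkkhkhkkhkkhkhkkhkhkkhkkhkhkkhkh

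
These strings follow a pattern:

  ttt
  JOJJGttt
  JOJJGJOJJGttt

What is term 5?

Each term is the previous one with JOJJG prepended.
From JOJJGJOJJGttt, 2 further steps: JOJJGJOJJGttt → JOJJGJOJJGJOJJGttt → (answer).

JOJJGJOJJGJOJJGJOJJGttt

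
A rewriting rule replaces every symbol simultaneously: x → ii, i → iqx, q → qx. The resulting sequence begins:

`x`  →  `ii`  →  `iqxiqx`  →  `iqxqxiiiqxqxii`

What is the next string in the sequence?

Replace each of the 14 characters of iqxqxiiiqxqxii in place — iqx qx ii qx ii iqx iqx iqx qx ii qx ii iqx iqx — and concatenate.

iqxqxiiqxiiiqxiqxiqxqxiiqxiiiqxiqx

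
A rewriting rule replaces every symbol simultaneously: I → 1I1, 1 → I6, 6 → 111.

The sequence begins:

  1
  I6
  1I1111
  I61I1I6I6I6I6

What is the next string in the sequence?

1I1111I61I1I61I11111I11111I11111I1111

Replace each of the 13 characters of I61I1I6I6I6I6 in place — 1I1 111 I6 1I1 I6 1I1 111 1I1 111 1I1 111 1I1 111 — and concatenate.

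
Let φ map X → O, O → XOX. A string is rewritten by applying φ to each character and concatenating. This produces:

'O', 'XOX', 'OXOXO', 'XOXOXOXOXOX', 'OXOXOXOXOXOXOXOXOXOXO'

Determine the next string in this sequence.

Rewriting the 21 symbols of OXOXOXOXOXOXOXOXOXOXO one by one yields XOX O XOX O XOX O XOX O XOX O XOX O XOX O XOX O XOX O XOX O XOX; concatenated:

XOXOXOXOXOXOXOXOXOXOXOXOXOXOXOXOXOXOXOXOXOX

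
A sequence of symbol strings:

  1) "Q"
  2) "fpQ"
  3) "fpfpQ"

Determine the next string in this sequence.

fpfpfpQ

Each term is the previous one with fp prepended.
So the next term is fp·fpfpQ.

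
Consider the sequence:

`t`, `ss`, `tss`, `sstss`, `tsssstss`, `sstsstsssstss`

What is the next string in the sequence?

tsssstsssstsstsssstss

From term 3 onward, concatenate the second-to-last term with the last: t·ss = tss, ss·tss = sstss, …
Continuing: tsssstss · sstsstsssstss gives term 7.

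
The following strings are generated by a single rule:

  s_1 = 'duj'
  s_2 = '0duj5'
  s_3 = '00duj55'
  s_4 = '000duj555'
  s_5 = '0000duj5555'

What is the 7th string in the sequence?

Every step adds 0 to the front and 5 to the end of the previous string.
From 0000duj5555, 2 further steps: 0000duj5555 → 00000duj55555 → (answer).

000000duj555555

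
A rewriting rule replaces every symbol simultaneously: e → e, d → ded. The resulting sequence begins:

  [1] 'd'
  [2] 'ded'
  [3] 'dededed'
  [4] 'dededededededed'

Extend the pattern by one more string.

Applying the rule to each of the 15 symbols of dededededededed gives the pieces ded e ded e ded e ded e ded e ded e ded e ded, which concatenate to the answer.

dededededededededededededededed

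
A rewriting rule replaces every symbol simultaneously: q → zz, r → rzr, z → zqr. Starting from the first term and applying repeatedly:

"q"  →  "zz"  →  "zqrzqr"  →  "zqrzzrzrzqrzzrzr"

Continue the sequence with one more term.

zqrzzrzrzqrzqrrzrzqrrzrzqrzzrzrzqrzqrrzrzqrrzr

Applying the rule to each of the 16 symbols of zqrzzrzrzqrzzrzr gives the pieces zqr zz rzr zqr zqr rzr zqr rzr zqr zz rzr zqr zqr rzr zqr rzr, which concatenate to the answer.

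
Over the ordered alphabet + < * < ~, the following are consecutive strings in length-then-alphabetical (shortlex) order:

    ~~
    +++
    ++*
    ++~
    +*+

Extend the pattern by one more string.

+**

Find the rightmost character of +*+ below ~, bump it to the next letter, and reset everything to its right to +.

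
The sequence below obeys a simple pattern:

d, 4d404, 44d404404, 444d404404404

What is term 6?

44444d404404404404404

Every step adds 4 to the front and 404 to the end of the previous string.
From 444d404404404, 2 further steps: 444d404404404 → 4444d404404404404 → (answer).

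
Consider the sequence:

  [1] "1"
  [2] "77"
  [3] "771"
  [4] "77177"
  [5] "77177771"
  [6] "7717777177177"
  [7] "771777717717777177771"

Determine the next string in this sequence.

7717777177177771777717717777177177

From term 3 onward, concatenate the last term with the second-to-last: 77·1 = 771, 771·77 = 77177, …
The next term joins 771777717717777177771 and 7717777177177.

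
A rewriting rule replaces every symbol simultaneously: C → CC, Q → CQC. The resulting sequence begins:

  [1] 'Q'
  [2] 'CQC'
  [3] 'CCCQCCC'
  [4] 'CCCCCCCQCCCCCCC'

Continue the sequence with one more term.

Rewriting the 15 symbols of CCCCCCCQCCCCCCC one by one yields CC CC CC CC CC CC CC CQC CC CC CC CC CC CC CC; concatenated:

CCCCCCCCCCCCCCCQCCCCCCCCCCCCCCC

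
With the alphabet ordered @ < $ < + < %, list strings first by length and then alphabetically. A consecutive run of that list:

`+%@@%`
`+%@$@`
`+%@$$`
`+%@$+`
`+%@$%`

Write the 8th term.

Continuing the enumeration 3 steps past +%@$%: +%@$% → +%@+@ → +%@+$ → (answer).

+%@++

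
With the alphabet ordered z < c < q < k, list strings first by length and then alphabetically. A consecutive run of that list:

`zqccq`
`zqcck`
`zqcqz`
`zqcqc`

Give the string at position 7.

zqckz

Stepping forward 3 times from zqcqc: zqcqc → zqcqq → zqcqk, then the target.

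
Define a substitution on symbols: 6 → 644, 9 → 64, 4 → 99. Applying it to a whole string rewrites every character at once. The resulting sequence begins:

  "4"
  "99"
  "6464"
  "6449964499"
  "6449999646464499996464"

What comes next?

64499996464646464499644996449999646464646449964499

φ(6449999646464499996464) expands symbol-by-symbol to 644 99 99 64 64 64 64 644 99 644 99 644 99 99 64 64 64 64 644 99 644 99; joining the 22 pieces gives the next term.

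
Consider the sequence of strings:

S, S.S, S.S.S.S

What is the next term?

Every step duplicates the string with '.' between the halves.
Doubling S.S.S.S with '.' between the halves:

S.S.S.S.S.S.S.S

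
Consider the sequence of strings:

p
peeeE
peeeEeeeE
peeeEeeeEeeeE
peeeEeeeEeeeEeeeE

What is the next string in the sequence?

The strings grow by a fixed suffix eeeE each time.
Applying this once more to peeeEeeeEeeeEeeeE:

peeeEeeeEeeeEeeeEeeeE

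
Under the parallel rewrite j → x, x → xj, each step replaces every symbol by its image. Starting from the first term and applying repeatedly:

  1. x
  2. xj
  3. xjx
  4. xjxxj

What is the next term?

Expanding xjxxj: x→xj, j→x, x→xj, x→xj, j→x. Concatenated: xj x xj xj x.

xjxxjxjx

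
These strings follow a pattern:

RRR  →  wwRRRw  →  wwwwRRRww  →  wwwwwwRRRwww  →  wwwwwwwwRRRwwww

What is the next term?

s(k+1) = ww·s(k)·w, so each term gains ww as a prefix and w as a suffix.
Applying this once more to wwwwwwwwRRRwwww:

wwwwwwwwwwRRRwwwww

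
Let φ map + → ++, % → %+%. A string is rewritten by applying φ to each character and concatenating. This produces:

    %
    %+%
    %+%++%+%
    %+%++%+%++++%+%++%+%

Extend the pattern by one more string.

%+%++%+%++++%+%++%+%++++++++%+%++%+%++++%+%++%+%

Replace each of the 20 characters of %+%++%+%++++%+%++%+% in place — %+% ++ %+% ++ ++ %+% ++ %+% ++ ++ ++ ++ %+% ++ %+% ++ ++ %+% ++ %+% — and concatenate.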